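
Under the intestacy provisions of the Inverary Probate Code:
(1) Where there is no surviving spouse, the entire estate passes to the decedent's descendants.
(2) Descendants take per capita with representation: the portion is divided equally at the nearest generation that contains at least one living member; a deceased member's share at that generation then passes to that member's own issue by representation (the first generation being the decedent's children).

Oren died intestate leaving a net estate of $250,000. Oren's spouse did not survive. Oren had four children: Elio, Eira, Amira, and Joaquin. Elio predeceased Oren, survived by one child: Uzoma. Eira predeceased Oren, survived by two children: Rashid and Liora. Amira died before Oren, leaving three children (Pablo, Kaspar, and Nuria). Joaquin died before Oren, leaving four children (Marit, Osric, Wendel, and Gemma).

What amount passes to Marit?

The entire $250,000 passes to the descendants.
No child survives, so the initial division is made at the grandchildren's generation.
That amount ($250,000) is divided into 10 shares of $25,000: Uzoma, Rashid, Liora, Pablo, Kaspar, Nuria, Marit, Osric, Wendel, and Gemma each take $25,000.

Marit receives $25,000.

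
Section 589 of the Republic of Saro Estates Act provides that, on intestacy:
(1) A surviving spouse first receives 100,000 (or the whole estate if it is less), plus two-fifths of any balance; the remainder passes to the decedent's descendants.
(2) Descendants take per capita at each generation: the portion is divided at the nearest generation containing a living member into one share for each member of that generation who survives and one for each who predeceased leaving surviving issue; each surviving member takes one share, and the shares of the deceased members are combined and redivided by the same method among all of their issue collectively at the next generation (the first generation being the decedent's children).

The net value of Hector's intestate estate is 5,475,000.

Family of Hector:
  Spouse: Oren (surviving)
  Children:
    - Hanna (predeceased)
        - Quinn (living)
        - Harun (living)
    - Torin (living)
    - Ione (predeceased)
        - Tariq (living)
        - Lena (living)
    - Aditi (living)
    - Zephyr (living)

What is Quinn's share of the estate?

Quinn receives 322,500.

Oren first takes 100,000, leaving a balance of 5,375,000. Oren then takes two-fifths of the balance (2,150,000), for a total of 2,250,000. The remaining 3,225,000 passes to the descendants.
The descendants' portion (3,225,000) is divided at the children's generation into 5 shares of 645,000. Torin, Aditi, and Zephyr each take 645,000. The 2 shares of the deceased (Hanna and Ione) are combined into a pool of 1,290,000.
That pool (1,290,000) is divided at the grandchildren's generation equally among Quinn, Harun, Tariq, and Lena: 322,500 each.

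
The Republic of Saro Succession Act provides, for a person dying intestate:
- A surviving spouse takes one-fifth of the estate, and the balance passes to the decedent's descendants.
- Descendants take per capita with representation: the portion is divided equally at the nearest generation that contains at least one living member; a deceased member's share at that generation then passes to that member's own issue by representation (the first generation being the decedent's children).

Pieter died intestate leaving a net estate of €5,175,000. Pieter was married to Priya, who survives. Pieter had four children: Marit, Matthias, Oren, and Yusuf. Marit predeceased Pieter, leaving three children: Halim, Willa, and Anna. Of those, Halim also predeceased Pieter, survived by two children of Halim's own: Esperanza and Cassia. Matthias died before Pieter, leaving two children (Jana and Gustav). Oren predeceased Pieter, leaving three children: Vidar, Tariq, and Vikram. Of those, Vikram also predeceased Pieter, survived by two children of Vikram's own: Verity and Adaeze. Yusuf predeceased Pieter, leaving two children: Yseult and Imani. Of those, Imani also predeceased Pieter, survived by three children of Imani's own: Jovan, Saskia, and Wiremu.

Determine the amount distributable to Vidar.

Priya takes one-fifth of €5,175,000 = €1,035,000. The remaining €4,140,000 passes to the descendants.
No child survives, so the initial division is made at the grandchildren's generation.
The descendants' portion (€4,140,000) is divided into 10 shares of €414,000: Willa, Anna, Jana, Gustav, Vidar, Tariq, and Yseult each take €414,000; Halim's €414,000 share passes to Halim's issue; Vikram's €414,000 share passes to Vikram's issue; Imani's €414,000 share passes to Imani's issue.
Halim's share (€414,000) is divided into 2 shares of €207,000: Esperanza and Cassia each take €207,000.
Vikram's share (€414,000) is divided into 2 shares of €207,000: Verity and Adaeze each take €207,000.
Imani's share (€414,000) is divided into 3 shares of €138,000: Jovan, Saskia, and Wiremu each take €138,000.

Vidar receives €414,000.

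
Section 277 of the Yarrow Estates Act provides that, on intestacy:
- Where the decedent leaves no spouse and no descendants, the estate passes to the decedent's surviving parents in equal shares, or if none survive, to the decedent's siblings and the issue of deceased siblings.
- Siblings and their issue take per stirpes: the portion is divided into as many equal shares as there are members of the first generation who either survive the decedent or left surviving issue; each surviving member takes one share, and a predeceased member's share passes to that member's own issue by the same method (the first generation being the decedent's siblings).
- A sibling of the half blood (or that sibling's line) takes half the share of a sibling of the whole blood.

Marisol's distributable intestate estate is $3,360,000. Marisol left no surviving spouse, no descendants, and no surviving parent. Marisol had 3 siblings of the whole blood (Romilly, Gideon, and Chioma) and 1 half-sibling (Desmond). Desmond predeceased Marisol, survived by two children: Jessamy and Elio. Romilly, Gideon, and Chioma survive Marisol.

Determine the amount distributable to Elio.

Elio receives $240,000.

The entire $3,360,000 passes to the siblings and their issue.
Counting each half-blood sibling's line as half a unit, there are 7/2 units in $3,360,000, so one unit is $960,000. Whole-blood lines (Romilly, Gideon, and Chioma) take $960,000 each; half-blood lines (Desmond) take $480,000 each.
Desmond's share ($480,000) is divided into 2 shares of $240,000: Jessamy and Elio each take $240,000.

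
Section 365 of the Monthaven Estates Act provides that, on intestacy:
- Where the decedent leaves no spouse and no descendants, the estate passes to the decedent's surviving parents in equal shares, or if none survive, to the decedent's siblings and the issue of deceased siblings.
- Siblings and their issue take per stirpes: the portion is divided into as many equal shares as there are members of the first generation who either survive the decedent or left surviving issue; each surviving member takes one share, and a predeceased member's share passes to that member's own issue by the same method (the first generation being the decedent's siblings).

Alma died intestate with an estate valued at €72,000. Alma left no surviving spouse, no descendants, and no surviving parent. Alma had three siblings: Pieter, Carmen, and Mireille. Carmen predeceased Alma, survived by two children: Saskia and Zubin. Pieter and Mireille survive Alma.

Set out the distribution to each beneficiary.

Pieter: €24,000; Saskia: €12,000; Zubin: €12,000; Mireille: €24,000

The entire €72,000 passes to the siblings and their issue.
That amount (€72,000) is divided into 3 shares of €24,000: Pieter and Mireille each take €24,000; Carmen's €24,000 share passes to Carmen's issue.
Carmen's share (€24,000) is divided into 2 shares of €12,000: Saskia and Zubin each take €12,000.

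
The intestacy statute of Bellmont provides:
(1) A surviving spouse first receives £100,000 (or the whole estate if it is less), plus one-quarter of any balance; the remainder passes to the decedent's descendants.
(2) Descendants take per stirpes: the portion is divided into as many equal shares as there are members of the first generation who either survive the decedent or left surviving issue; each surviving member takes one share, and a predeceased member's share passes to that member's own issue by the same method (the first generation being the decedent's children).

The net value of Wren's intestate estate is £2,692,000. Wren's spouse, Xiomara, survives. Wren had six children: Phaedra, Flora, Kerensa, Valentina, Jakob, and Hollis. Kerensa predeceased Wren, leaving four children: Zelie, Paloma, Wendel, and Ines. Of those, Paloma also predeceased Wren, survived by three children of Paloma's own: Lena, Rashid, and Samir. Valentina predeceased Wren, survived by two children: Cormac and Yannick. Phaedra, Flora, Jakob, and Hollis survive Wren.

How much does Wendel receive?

Xiomara first takes £100,000, leaving a balance of £2,592,000. Xiomara then takes one-quarter of the balance (£648,000), for a total of £748,000. The remaining £1,944,000 passes to the descendants.
The descendants' portion (£1,944,000) is divided into 6 shares of £324,000: Phaedra, Flora, Jakob, and Hollis each take £324,000; Kerensa's £324,000 share passes to Kerensa's issue; Valentina's £324,000 share passes to Valentina's issue.
Kerensa's share (£324,000) is divided into 4 shares of £81,000: Zelie, Wendel, and Ines each take £81,000; Paloma's £81,000 share passes to Paloma's issue.
Paloma's share (£81,000) is divided into 3 shares of £27,000: Lena, Rashid, and Samir each take £27,000.
Valentina's share (£324,000) is divided into 2 shares of £162,000: Cormac and Yannick each take £162,000.

Wendel receives £81,000.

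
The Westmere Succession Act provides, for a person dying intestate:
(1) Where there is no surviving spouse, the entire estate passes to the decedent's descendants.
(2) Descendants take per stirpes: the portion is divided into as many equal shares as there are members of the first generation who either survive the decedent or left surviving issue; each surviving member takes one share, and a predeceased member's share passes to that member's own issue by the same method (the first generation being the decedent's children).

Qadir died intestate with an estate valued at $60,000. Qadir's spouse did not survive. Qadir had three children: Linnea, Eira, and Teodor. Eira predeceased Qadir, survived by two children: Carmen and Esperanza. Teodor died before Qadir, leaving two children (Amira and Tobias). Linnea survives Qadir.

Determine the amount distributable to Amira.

The entire $60,000 passes to the descendants.
That amount ($60,000) is divided into 3 shares of $20,000: Linnea takes $20,000; Eira's $20,000 share passes to Eira's issue; Teodor's $20,000 share passes to Teodor's issue.
Eira's share ($20,000) is divided into 2 shares of $10,000: Carmen and Esperanza each take $10,000.
Teodor's share ($20,000) is divided into 2 shares of $10,000: Amira and Tobias each take $10,000.

Amira receives $10,000.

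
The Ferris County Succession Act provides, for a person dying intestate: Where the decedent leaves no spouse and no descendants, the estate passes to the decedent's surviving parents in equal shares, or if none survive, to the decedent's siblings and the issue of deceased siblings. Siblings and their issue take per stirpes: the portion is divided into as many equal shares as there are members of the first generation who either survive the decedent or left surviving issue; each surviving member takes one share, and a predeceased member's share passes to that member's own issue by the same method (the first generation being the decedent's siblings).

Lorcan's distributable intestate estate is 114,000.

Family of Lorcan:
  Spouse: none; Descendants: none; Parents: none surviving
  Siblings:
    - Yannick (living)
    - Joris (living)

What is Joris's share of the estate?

The entire 114,000 passes to the siblings and their issue.
That amount (114,000) is divided into 2 shares of 57,000: Yannick and Joris each take 57,000.

Joris receives 57,000.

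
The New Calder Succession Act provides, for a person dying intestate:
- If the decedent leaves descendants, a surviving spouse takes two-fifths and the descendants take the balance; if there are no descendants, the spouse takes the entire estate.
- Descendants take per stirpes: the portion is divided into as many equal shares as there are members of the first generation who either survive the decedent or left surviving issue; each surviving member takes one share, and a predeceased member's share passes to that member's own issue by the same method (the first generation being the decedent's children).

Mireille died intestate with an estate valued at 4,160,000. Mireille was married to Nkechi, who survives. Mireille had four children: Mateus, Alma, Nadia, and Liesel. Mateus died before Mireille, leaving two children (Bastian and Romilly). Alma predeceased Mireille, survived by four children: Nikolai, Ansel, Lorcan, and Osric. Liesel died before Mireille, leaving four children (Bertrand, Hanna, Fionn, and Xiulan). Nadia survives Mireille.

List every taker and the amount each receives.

Nkechi takes two-fifths of 4,160,000 = 1,664,000. The remaining 2,496,000 passes to the descendants.
The descendants' portion (2,496,000) is divided into 4 shares of 624,000: Nadia takes 624,000; Mateus's 624,000 share passes to Mateus's issue; Alma's 624,000 share passes to Alma's issue; Liesel's 624,000 share passes to Liesel's issue.
Mateus's share (624,000) is divided into 2 shares of 312,000: Bastian and Romilly each take 312,000.
Alma's share (624,000) is divided into 4 shares of 156,000: Nikolai, Ansel, Lorcan, and Osric each take 156,000.
Liesel's share (624,000) is divided into 4 shares of 156,000: Bertrand, Hanna, Fionn, and Xiulan each take 156,000.

Nkechi: 1,664,000; Bastian: 312,000; Romilly: 312,000; Nikolai: 156,000; Ansel: 156,000; Lorcan: 156,000; Osric: 156,000; Nadia: 624,000; Bertrand: 156,000; Hanna: 156,000; Fionn: 156,000; Xiulan: 156,000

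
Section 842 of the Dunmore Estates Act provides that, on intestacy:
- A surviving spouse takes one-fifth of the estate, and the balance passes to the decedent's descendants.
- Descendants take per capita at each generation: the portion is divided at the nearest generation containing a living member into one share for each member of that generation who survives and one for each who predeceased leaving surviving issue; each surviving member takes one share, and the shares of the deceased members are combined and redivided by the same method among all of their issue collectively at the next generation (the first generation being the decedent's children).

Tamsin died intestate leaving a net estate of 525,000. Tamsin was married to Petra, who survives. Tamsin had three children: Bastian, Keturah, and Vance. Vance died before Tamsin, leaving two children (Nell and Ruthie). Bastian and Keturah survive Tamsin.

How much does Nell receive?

Nell receives 70,000.

Petra takes one-fifth of 525,000 = 105,000. The remaining 420,000 passes to the descendants.
The descendants' portion (420,000) is divided at the children's generation into 3 shares of 140,000. Bastian and Keturah each take 140,000. The remaining share for the deceased Vance (140,000) is carried to the next generation.
That pool (140,000) is divided at the grandchildren's generation equally among Nell and Ruthie: 70,000 each.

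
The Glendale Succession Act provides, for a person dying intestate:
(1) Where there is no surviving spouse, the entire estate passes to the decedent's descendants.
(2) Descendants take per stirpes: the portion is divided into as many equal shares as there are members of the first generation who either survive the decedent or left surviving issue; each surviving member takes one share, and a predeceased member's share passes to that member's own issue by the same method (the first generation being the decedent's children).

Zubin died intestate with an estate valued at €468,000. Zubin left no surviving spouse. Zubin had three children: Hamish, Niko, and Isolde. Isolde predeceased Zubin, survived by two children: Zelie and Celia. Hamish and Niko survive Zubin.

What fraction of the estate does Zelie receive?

The entire €468,000 passes to the descendants.
That amount (€468,000) is divided into 3 shares of €156,000: Hamish and Niko each take €156,000; Isolde's €156,000 share passes to Isolde's issue.
Isolde's share (€156,000) is divided into 2 shares of €78,000: Zelie and Celia each take €78,000.

Zelie receives 1/6 of the estate.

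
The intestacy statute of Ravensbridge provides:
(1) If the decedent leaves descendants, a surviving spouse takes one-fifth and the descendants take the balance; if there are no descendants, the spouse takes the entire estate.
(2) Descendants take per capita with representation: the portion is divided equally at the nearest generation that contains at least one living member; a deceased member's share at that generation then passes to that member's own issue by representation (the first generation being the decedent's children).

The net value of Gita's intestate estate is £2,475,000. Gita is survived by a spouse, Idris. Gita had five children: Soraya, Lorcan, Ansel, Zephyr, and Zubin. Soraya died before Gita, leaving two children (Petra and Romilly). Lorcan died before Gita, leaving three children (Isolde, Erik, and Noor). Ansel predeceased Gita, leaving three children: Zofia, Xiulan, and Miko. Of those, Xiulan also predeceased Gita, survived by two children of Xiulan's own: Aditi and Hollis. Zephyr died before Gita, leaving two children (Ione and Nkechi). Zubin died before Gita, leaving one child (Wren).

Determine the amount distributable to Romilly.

Romilly receives £180,000.

Idris takes one-fifth of £2,475,000 = £495,000. The remaining £1,980,000 passes to the descendants.
No child survives, so the initial division is made at the grandchildren's generation.
The descendants' portion (£1,980,000) is divided into 11 shares of £180,000: Petra, Romilly, Isolde, Erik, Noor, Zofia, Miko, Ione, Nkechi, and Wren each take £180,000; Xiulan's £180,000 share passes to Xiulan's issue.
Xiulan's share (£180,000) is divided into 2 shares of £90,000: Aditi and Hollis each take £90,000.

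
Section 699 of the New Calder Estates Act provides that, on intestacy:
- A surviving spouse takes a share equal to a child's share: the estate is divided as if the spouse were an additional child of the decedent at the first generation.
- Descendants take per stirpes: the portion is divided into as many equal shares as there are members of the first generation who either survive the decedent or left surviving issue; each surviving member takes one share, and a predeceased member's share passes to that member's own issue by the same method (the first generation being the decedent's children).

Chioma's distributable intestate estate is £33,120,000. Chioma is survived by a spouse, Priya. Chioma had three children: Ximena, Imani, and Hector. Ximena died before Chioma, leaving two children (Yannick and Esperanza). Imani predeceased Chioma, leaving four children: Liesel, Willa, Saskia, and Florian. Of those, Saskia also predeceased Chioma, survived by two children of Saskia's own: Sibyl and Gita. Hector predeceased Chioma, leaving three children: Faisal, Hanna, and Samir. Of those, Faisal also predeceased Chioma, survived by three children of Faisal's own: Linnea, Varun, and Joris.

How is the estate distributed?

Priya: £8,280,000; Yannick: £4,140,000; Esperanza: £4,140,000; Liesel: £2,070,000; Willa: £2,070,000; Sibyl: £1,035,000; Gita: £1,035,000; Florian: £2,070,000; Linnea: £920,000; Varun: £920,000; Joris: £920,000; Hanna: £2,760,000; Samir: £2,760,000

The spouse counts as an additional share at the children's level, so there are 4 primary shares of £8,280,000. Priya takes one such share (£8,280,000).
The children's combined portion (£24,840,000) is divided into 3 shares of £8,280,000: Ximena's £8,280,000 share passes to Ximena's issue; Imani's £8,280,000 share passes to Imani's issue; Hector's £8,280,000 share passes to Hector's issue.
Ximena's share (£8,280,000) is divided into 2 shares of £4,140,000: Yannick and Esperanza each take £4,140,000.
Imani's share (£8,280,000) is divided into 4 shares of £2,070,000: Liesel, Willa, and Florian each take £2,070,000; Saskia's £2,070,000 share passes to Saskia's issue.
Saskia's share (£2,070,000) is divided into 2 shares of £1,035,000: Sibyl and Gita each take £1,035,000.
Hector's share (£8,280,000) is divided into 3 shares of £2,760,000: Hanna and Samir each take £2,760,000; Faisal's £2,760,000 share passes to Faisal's issue.
Faisal's share (£2,760,000) is divided into 3 shares of £920,000: Linnea, Varun, and Joris each take £920,000.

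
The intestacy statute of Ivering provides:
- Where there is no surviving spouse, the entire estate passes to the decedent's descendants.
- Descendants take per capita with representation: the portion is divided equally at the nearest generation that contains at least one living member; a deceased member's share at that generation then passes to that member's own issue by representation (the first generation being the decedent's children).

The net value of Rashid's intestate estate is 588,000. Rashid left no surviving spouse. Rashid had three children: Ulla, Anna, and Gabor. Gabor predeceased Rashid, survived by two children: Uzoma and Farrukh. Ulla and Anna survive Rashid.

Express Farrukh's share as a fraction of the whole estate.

Farrukh receives 1/6 of the estate.

The entire 588,000 passes to the descendants.
That amount (588,000) is divided into 3 shares of 196,000: Ulla and Anna each take 196,000; Gabor's 196,000 share passes to Gabor's issue.
Gabor's share (196,000) is divided into 2 shares of 98,000: Uzoma and Farrukh each take 98,000.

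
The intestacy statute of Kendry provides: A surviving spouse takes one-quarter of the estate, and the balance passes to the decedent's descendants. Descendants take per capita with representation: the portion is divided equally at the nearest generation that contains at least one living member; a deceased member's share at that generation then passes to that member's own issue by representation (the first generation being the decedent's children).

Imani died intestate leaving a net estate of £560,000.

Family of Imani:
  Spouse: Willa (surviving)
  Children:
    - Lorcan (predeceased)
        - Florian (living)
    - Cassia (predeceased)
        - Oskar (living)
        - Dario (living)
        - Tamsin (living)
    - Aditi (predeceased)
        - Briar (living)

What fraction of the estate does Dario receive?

Willa takes one-quarter of £560,000 = £140,000. The remaining £420,000 passes to the descendants.
No child survives, so the initial division is made at the grandchildren's generation.
The descendants' portion (£420,000) is divided into 5 shares of £84,000: Florian, Oskar, Dario, Tamsin, and Briar each take £84,000.

Dario receives 3/20 of the estate.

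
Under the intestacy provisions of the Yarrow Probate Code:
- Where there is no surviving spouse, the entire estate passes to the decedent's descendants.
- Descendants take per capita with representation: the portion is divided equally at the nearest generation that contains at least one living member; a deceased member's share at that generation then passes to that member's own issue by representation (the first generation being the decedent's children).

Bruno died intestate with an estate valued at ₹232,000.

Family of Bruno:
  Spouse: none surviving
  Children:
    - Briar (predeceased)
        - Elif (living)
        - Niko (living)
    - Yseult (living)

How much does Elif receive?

The entire ₹232,000 passes to the descendants.
That amount (₹232,000) is divided into 2 shares of ₹116,000: Yseult takes ₹116,000; Briar's ₹116,000 share passes to Briar's issue.
Briar's share (₹116,000) is divided into 2 shares of ₹58,000: Elif and Niko each take ₹58,000.

Elif receives ₹58,000.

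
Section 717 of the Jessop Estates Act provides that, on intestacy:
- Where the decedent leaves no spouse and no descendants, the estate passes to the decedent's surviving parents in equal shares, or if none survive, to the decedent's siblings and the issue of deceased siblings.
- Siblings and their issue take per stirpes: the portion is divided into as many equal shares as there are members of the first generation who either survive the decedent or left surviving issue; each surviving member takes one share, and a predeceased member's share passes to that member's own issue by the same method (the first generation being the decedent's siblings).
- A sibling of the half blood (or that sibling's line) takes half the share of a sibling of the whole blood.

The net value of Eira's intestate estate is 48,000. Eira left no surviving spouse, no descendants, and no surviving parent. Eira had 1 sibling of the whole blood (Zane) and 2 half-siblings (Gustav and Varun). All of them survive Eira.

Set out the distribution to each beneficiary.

Gustav: 12,000; Varun: 12,000; Zane: 24,000

The entire 48,000 passes to the siblings and their issue.
Counting each half-blood sibling's line as half a unit, there are 2 units in 48,000, so one unit is 24,000. Whole-blood lines (Zane) take 24,000 each; half-blood lines (Gustav and Varun) take 12,000 each.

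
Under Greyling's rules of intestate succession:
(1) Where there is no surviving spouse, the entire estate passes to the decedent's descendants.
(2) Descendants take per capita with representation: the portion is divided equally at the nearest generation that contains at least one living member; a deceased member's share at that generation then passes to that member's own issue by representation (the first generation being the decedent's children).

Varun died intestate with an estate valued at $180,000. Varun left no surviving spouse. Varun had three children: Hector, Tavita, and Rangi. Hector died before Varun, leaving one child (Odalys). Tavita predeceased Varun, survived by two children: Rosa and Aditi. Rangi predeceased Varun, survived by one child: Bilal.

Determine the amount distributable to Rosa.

The entire $180,000 passes to the descendants.
No child survives, so the initial division is made at the grandchildren's generation.
That amount ($180,000) is divided into 4 shares of $45,000: Odalys, Rosa, Aditi, and Bilal each take $45,000.

Rosa receives $45,000.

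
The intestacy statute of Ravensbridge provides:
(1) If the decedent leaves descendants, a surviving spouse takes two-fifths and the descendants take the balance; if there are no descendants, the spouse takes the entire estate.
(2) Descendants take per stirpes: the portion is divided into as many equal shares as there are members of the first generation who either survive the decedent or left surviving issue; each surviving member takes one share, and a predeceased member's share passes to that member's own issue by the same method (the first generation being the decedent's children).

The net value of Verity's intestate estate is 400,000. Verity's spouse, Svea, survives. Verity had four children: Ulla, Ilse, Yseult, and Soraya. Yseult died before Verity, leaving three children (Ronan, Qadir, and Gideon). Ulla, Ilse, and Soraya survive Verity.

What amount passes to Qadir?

Svea takes two-fifths of 400,000 = 160,000. The remaining 240,000 passes to the descendants.
The descendants' portion (240,000) is divided into 4 shares of 60,000: Ulla, Ilse, and Soraya each take 60,000; Yseult's 60,000 share passes to Yseult's issue.
Yseult's share (60,000) is divided into 3 shares of 20,000: Ronan, Qadir, and Gideon each take 20,000.

Qadir receives 20,000.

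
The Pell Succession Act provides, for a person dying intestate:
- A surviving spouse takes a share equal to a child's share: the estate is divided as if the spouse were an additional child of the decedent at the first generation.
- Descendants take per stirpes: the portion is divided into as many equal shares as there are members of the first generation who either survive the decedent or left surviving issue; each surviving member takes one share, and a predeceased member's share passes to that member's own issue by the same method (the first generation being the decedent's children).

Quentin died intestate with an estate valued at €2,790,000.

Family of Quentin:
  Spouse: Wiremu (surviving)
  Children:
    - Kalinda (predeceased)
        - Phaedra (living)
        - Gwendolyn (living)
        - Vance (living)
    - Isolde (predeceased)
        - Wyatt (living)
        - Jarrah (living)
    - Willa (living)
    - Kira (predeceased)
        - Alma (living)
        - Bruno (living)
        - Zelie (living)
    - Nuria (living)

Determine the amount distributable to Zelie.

The spouse counts as an additional share at the children's level, so there are 6 primary shares of €465,000. Wiremu takes one such share (€465,000).
The children's combined portion (€2,325,000) is divided into 5 shares of €465,000: Willa and Nuria each take €465,000; Kalinda's €465,000 share passes to Kalinda's issue; Isolde's €465,000 share passes to Isolde's issue; Kira's €465,000 share passes to Kira's issue.
Kalinda's share (€465,000) is divided into 3 shares of €155,000: Phaedra, Gwendolyn, and Vance each take €155,000.
Isolde's share (€465,000) is divided into 2 shares of €232,500: Wyatt and Jarrah each take €232,500.
Kira's share (€465,000) is divided into 3 shares of €155,000: Alma, Bruno, and Zelie each take €155,000.

Zelie receives €155,000.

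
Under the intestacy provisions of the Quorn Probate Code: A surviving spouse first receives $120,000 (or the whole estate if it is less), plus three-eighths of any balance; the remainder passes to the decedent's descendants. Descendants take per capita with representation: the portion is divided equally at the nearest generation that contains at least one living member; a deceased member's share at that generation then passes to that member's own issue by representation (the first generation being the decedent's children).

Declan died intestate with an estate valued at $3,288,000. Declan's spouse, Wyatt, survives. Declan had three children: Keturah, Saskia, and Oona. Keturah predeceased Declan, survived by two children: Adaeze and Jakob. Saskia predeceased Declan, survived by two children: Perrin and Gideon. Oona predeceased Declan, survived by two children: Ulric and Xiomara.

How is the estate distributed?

Wyatt: $1,308,000; Adaeze: $330,000; Jakob: $330,000; Perrin: $330,000; Gideon: $330,000; Ulric: $330,000; Xiomara: $330,000

Wyatt first takes $120,000, leaving a balance of $3,168,000. Wyatt then takes three-eighths of the balance ($1,188,000), for a total of $1,308,000. The remaining $1,980,000 passes to the descendants.
No child survives, so the initial division is made at the grandchildren's generation.
The descendants' portion ($1,980,000) is divided into 6 shares of $330,000: Adaeze, Jakob, Perrin, Gideon, Ulric, and Xiomara each take $330,000.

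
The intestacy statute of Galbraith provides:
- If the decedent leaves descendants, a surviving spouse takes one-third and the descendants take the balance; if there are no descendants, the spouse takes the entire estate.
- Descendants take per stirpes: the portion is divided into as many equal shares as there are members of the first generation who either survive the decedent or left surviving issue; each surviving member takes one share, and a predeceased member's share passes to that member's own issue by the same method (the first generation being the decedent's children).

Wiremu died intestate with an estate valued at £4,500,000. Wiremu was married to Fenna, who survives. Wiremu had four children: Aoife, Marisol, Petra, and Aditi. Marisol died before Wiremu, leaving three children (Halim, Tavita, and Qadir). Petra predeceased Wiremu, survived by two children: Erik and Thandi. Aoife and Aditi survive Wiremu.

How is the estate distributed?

Fenna: £1,500,000; Aoife: £750,000; Halim: £250,000; Tavita: £250,000; Qadir: £250,000; Erik: £375,000; Thandi: £375,000; Aditi: £750,000

Fenna takes one-third of £4,500,000 = £1,500,000. The remaining £3,000,000 passes to the descendants.
The descendants' portion (£3,000,000) is divided into 4 shares of £750,000: Aoife and Aditi each take £750,000; Marisol's £750,000 share passes to Marisol's issue; Petra's £750,000 share passes to Petra's issue.
Marisol's share (£750,000) is divided into 3 shares of £250,000: Halim, Tavita, and Qadir each take £250,000.
Petra's share (£750,000) is divided into 2 shares of £375,000: Erik and Thandi each take £375,000.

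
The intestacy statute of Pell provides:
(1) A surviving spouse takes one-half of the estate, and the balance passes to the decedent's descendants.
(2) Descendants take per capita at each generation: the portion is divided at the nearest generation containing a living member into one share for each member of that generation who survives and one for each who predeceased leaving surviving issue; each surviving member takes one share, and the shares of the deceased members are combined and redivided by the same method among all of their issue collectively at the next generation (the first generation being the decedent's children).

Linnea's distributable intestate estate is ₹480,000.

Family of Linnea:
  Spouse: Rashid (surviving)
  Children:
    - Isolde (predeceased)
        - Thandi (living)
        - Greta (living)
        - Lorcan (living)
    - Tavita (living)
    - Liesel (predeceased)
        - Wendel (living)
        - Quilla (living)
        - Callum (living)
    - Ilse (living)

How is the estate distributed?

Rashid takes one-half of ₹480,000 = ₹240,000. The remaining ₹240,000 passes to the descendants.
The descendants' portion (₹240,000) is divided at the children's generation into 4 shares of ₹60,000. Tavita and Ilse each take ₹60,000. The 2 shares of the deceased (Isolde and Liesel) are combined into a pool of ₹120,000.
That pool (₹120,000) is divided at the grandchildren's generation equally among Thandi, Greta, Lorcan, Wendel, Quilla, and Callum: ₹20,000 each.

Rashid: ₹240,000; Thandi: ₹20,000; Greta: ₹20,000; Lorcan: ₹20,000; Tavita: ₹60,000; Wendel: ₹20,000; Quilla: ₹20,000; Callum: ₹20,000; Ilse: ₹60,000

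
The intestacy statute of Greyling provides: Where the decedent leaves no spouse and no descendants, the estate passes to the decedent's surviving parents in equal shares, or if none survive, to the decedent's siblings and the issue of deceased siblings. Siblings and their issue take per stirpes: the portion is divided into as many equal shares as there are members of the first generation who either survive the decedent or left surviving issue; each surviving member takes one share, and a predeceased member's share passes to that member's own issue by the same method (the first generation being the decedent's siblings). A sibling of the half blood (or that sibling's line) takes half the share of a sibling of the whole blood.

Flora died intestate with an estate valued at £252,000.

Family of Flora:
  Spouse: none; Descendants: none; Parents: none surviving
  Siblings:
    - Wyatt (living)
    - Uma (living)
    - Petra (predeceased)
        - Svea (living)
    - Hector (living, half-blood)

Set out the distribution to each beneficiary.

Wyatt: £72,000; Uma: £72,000; Svea: £72,000; Hector: £36,000

The entire £252,000 passes to the siblings and their issue.
Counting each half-blood sibling's line as half a unit, there are 7/2 units in £252,000, so one unit is £72,000. Whole-blood lines (Wyatt, Uma, and Petra) take £72,000 each; half-blood lines (Hector) take £36,000 each.
Petra's share (£72,000) passes entirely to Svea.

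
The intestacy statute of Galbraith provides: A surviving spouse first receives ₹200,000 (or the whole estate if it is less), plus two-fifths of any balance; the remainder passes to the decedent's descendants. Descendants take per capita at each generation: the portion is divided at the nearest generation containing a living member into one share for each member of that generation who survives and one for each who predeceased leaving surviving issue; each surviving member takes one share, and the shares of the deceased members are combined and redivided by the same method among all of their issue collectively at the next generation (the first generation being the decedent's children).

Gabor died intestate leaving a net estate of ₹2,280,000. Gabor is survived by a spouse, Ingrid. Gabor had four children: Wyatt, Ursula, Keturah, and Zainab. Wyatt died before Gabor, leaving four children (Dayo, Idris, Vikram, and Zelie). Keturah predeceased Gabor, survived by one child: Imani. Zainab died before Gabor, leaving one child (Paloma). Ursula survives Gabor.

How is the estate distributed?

Ingrid: ₹1,032,000; Dayo: ₹156,000; Idris: ₹156,000; Vikram: ₹156,000; Zelie: ₹156,000; Ursula: ₹312,000; Imani: ₹156,000; Paloma: ₹156,000

Ingrid first takes ₹200,000, leaving a balance of ₹2,080,000. Ingrid then takes two-fifths of the balance (₹832,000), for a total of ₹1,032,000. The remaining ₹1,248,000 passes to the descendants.
The descendants' portion (₹1,248,000) is divided at the children's generation into 4 shares of ₹312,000. Ursula takes ₹312,000. The 3 shares of the deceased (Wyatt, Keturah, and Zainab) are combined into a pool of ₹936,000.
That pool (₹936,000) is divided at the grandchildren's generation equally among Dayo, Idris, Vikram, Zelie, Imani, and Paloma: ₹156,000 each.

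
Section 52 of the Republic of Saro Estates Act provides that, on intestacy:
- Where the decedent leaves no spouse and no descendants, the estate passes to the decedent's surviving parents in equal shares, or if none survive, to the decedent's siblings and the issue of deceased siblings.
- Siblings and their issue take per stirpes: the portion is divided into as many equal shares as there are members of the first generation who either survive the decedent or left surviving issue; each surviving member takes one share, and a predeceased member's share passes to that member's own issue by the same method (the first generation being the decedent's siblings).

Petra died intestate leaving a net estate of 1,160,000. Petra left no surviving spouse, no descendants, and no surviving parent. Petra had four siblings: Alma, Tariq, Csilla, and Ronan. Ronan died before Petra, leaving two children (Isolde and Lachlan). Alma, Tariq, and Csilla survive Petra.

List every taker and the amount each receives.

The entire 1,160,000 passes to the siblings and their issue.
That amount (1,160,000) is divided into 4 shares of 290,000: Alma, Tariq, and Csilla each take 290,000; Ronan's 290,000 share passes to Ronan's issue.
Ronan's share (290,000) is divided into 2 shares of 145,000: Isolde and Lachlan each take 145,000.

Alma: 290,000; Tariq: 290,000; Csilla: 290,000; Isolde: 145,000; Lachlan: 145,000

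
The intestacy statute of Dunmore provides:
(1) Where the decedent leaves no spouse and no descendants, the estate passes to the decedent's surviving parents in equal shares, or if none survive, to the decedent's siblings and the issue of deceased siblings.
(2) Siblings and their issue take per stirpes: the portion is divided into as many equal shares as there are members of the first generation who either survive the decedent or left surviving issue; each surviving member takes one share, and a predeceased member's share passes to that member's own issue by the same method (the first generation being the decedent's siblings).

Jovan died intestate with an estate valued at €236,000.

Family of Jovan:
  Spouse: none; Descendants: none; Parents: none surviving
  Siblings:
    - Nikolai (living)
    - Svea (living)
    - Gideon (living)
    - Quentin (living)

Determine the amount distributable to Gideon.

The entire €236,000 passes to the siblings and their issue.
That amount (€236,000) is divided into 4 shares of €59,000: Nikolai, Svea, Gideon, and Quentin each take €59,000.

Gideon receives €59,000.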